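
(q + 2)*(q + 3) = q^2 + 5*q + 6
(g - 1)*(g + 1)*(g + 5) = g^3 + 5*g^2 - g - 5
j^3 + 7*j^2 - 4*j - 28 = (j - 2)*(j + 2)*(j + 7)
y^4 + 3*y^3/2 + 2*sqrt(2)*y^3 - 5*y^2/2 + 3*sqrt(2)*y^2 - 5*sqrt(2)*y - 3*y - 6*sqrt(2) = (y - 3/2)*(y + 1)*(y + 2)*(y + 2*sqrt(2))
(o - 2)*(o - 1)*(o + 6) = o^3 + 3*o^2 - 16*o + 12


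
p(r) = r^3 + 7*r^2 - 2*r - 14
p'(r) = 3*r^2 + 14*r - 2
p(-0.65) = -10.02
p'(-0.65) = -9.83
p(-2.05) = 10.90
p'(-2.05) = -18.09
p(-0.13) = -13.62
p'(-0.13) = -3.77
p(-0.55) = -10.95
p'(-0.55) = -8.79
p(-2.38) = 16.93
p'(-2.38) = -18.33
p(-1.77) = 5.93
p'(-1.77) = -17.38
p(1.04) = -7.38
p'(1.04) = 15.80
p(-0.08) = -13.80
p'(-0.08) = -3.10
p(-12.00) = -710.00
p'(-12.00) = 262.00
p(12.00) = 2698.00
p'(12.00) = 598.00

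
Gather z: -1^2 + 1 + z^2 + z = z^2 + z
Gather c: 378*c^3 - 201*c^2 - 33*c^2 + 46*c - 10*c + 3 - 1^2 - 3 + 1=378*c^3 - 234*c^2 + 36*c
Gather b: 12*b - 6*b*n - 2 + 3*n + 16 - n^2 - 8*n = b*(12 - 6*n) - n^2 - 5*n + 14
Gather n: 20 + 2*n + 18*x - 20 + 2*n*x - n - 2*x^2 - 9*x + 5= n*(2*x + 1) - 2*x^2 + 9*x + 5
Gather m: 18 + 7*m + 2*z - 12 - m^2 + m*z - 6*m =-m^2 + m*(z + 1) + 2*z + 6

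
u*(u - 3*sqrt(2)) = u^2 - 3*sqrt(2)*u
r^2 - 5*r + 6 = (r - 3)*(r - 2)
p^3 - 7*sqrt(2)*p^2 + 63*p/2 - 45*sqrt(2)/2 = (p - 3*sqrt(2))*(p - 5*sqrt(2)/2)*(p - 3*sqrt(2)/2)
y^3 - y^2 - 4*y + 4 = (y - 2)*(y - 1)*(y + 2)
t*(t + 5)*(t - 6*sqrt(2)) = t^3 - 6*sqrt(2)*t^2 + 5*t^2 - 30*sqrt(2)*t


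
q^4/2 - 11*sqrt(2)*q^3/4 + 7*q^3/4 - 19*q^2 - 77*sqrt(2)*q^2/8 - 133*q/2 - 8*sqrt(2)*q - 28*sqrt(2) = (q/2 + sqrt(2))*(q + 7/2)*(q - 8*sqrt(2))*(q + sqrt(2)/2)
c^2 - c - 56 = (c - 8)*(c + 7)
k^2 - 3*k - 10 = (k - 5)*(k + 2)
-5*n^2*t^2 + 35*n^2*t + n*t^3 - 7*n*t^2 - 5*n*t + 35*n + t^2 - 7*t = (-5*n + t)*(t - 7)*(n*t + 1)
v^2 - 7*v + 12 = (v - 4)*(v - 3)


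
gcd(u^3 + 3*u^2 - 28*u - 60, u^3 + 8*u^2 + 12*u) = u^2 + 8*u + 12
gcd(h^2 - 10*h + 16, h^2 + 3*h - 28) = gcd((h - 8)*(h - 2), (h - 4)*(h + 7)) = 1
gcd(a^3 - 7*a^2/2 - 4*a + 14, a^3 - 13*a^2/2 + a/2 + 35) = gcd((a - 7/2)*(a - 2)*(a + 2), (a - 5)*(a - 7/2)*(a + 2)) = a^2 - 3*a/2 - 7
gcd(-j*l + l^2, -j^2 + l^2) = j - l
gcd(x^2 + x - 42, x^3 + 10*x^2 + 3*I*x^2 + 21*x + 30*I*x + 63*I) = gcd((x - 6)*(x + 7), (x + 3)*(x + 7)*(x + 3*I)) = x + 7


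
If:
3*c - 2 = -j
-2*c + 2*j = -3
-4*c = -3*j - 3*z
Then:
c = 7/8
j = -5/8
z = 43/24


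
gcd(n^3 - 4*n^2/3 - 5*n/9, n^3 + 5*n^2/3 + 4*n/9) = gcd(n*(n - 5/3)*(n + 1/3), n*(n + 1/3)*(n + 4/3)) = n^2 + n/3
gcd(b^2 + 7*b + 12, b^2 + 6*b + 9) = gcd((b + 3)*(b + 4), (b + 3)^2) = b + 3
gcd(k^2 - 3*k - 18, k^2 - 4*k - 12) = k - 6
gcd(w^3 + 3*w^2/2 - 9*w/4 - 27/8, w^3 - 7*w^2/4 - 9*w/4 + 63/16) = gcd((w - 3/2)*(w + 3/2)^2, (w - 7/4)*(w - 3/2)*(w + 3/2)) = w^2 - 9/4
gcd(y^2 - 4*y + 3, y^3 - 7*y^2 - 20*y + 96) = y - 3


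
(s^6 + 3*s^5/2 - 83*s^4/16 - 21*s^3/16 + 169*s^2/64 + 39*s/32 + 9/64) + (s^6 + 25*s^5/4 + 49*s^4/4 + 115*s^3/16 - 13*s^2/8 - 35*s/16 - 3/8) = 2*s^6 + 31*s^5/4 + 113*s^4/16 + 47*s^3/8 + 65*s^2/64 - 31*s/32 - 15/64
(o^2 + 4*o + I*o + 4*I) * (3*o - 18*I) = 3*o^3 + 12*o^2 - 15*I*o^2 + 18*o - 60*I*o + 72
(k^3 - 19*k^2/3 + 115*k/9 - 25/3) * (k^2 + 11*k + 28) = k^5 + 14*k^4/3 - 260*k^3/9 - 406*k^2/9 + 2395*k/9 - 700/3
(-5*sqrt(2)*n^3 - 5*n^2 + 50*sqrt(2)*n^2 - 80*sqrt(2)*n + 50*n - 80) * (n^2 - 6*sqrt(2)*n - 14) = -5*sqrt(2)*n^5 + 55*n^4 + 50*sqrt(2)*n^4 - 550*n^3 + 20*sqrt(2)*n^3 - 1000*sqrt(2)*n^2 + 950*n^2 - 700*n + 1600*sqrt(2)*n + 1120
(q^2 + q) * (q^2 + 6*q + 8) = q^4 + 7*q^3 + 14*q^2 + 8*q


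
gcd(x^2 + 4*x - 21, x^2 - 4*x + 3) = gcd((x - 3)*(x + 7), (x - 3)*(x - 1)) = x - 3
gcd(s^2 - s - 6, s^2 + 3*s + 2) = s + 2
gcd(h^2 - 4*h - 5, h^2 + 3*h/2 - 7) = 1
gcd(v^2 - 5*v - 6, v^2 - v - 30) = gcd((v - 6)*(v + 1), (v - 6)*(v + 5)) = v - 6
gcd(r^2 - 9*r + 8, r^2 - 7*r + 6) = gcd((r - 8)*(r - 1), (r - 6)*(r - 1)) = r - 1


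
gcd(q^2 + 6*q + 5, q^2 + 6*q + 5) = q^2 + 6*q + 5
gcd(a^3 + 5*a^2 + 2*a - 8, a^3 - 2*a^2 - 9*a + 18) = 1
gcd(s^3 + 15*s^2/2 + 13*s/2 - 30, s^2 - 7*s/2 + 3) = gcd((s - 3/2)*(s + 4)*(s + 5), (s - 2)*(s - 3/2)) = s - 3/2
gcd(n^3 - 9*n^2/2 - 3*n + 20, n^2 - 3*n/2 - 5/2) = n - 5/2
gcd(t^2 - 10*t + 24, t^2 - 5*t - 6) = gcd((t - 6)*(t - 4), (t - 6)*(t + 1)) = t - 6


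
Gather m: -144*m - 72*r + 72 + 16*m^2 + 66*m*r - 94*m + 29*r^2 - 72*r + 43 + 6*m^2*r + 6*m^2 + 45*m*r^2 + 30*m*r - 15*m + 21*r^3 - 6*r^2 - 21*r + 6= m^2*(6*r + 22) + m*(45*r^2 + 96*r - 253) + 21*r^3 + 23*r^2 - 165*r + 121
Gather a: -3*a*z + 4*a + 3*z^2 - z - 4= a*(4 - 3*z) + 3*z^2 - z - 4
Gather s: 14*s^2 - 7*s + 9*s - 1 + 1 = 14*s^2 + 2*s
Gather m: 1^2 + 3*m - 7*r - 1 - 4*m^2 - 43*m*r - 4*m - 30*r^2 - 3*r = -4*m^2 + m*(-43*r - 1) - 30*r^2 - 10*r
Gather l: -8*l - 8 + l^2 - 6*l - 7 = l^2 - 14*l - 15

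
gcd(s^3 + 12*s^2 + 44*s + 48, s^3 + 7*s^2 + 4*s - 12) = s^2 + 8*s + 12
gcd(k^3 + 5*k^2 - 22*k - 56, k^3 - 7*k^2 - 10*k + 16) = k + 2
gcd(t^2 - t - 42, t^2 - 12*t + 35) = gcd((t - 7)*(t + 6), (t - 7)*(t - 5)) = t - 7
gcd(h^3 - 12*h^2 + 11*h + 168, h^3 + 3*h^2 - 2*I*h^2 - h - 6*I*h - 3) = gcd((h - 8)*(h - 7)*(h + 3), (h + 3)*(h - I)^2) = h + 3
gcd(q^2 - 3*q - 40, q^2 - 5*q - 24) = q - 8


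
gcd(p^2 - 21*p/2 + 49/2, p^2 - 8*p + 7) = p - 7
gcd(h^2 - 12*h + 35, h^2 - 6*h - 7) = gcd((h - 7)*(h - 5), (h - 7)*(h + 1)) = h - 7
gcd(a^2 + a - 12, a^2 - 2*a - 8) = 1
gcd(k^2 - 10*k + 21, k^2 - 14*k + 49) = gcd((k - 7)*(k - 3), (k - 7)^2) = k - 7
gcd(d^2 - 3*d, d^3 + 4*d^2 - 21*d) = d^2 - 3*d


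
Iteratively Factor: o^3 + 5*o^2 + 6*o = (o)*(o^2 + 5*o + 6) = o*(o + 3)*(o + 2)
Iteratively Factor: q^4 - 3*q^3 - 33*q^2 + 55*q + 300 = (q + 3)*(q^3 - 6*q^2 - 15*q + 100) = (q - 5)*(q + 3)*(q^2 - q - 20) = (q - 5)^2*(q + 3)*(q + 4)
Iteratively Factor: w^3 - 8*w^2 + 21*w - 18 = (w - 3)*(w^2 - 5*w + 6) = (w - 3)^2*(w - 2)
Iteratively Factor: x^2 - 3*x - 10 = (x - 5)*(x + 2)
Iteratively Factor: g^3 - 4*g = (g)*(g^2 - 4) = g*(g + 2)*(g - 2)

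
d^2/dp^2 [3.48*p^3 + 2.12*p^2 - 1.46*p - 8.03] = 20.88*p + 4.24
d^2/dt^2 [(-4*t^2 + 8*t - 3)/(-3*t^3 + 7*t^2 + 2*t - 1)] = 2*(36*t^6 - 216*t^5 + 738*t^4 - 1084*t^3 + 615*t^2 - 69*t + 21)/(27*t^9 - 189*t^8 + 387*t^7 - 64*t^6 - 384*t^5 + 27*t^4 + 85*t^3 - 9*t^2 - 6*t + 1)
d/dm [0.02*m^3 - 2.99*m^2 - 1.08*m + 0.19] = 0.06*m^2 - 5.98*m - 1.08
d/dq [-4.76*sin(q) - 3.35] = -4.76*cos(q)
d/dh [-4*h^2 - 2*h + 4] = -8*h - 2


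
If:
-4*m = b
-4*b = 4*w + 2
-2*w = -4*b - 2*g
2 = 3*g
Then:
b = -7/18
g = 2/3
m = 7/72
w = -1/9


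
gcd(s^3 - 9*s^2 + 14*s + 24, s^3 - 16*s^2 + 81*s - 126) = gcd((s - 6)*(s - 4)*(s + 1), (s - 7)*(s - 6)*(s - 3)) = s - 6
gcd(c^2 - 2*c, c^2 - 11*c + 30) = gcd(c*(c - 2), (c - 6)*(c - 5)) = 1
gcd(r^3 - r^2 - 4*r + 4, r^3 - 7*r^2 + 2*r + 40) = r + 2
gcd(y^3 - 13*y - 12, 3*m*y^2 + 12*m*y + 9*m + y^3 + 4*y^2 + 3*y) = y^2 + 4*y + 3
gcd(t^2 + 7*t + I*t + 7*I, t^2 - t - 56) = t + 7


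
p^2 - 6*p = p*(p - 6)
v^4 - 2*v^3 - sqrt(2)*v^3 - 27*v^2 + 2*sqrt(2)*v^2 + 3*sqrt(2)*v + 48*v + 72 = (v - 3)*(v + 1)*(v - 4*sqrt(2))*(v + 3*sqrt(2))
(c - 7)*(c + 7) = c^2 - 49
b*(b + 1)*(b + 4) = b^3 + 5*b^2 + 4*b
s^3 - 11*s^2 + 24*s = s*(s - 8)*(s - 3)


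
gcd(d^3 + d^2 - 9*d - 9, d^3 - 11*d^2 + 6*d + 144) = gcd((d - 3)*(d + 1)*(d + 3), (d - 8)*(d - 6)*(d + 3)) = d + 3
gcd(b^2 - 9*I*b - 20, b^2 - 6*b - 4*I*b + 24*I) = b - 4*I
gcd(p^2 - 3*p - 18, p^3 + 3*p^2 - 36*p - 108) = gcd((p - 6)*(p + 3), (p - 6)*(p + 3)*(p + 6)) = p^2 - 3*p - 18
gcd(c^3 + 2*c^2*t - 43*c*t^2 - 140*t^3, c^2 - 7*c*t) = -c + 7*t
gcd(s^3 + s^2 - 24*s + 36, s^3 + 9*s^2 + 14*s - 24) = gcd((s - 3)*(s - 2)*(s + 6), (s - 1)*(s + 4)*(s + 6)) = s + 6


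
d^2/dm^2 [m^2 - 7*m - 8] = 2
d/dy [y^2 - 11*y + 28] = 2*y - 11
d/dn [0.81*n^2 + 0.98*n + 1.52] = 1.62*n + 0.98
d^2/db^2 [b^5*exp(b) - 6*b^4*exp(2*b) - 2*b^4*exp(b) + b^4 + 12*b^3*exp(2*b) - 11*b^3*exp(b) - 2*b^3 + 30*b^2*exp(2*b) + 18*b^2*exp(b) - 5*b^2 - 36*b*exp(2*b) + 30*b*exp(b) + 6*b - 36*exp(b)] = b^5*exp(b) - 24*b^4*exp(2*b) + 8*b^4*exp(b) - 48*b^3*exp(2*b) - 7*b^3*exp(b) + 192*b^2*exp(2*b) - 72*b^2*exp(b) + 12*b^2 + 168*b*exp(2*b) + 36*b*exp(b) - 12*b - 84*exp(2*b) + 60*exp(b) - 10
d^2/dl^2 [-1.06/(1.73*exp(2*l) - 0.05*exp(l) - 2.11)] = (1.06*(3.46*exp(l) - 0.05)*(6.92*exp(l) - 0.1)*exp(l) + (7.3352*exp(l) - 0.053)*(-1.73*exp(2*l) + 0.05*exp(l) + 2.11))*exp(l)/(-1.73*exp(2*l) + 0.05*exp(l) + 2.11)^3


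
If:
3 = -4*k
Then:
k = -3/4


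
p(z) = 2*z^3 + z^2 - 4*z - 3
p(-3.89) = -90.04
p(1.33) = -1.85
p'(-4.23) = 94.90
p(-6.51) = -486.37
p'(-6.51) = 237.26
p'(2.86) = 50.80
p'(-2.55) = 29.92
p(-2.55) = -19.46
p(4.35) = 163.15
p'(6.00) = 224.00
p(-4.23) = -119.56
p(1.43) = -0.83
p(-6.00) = -375.00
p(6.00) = 441.00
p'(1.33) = 9.27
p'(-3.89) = 79.01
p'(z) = 6*z^2 + 2*z - 4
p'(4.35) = 118.24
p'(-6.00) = 200.00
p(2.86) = 40.53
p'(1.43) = 11.13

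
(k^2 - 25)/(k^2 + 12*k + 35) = (k - 5)/(k + 7)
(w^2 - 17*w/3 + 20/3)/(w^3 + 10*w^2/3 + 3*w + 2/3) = (3*w^2 - 17*w + 20)/(3*w^3 + 10*w^2 + 9*w + 2)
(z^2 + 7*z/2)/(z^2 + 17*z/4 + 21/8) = 4*z/(4*z + 3)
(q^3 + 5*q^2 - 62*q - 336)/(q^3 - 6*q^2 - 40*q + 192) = (q + 7)/(q - 4)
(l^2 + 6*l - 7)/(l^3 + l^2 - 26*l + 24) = (l + 7)/(l^2 + 2*l - 24)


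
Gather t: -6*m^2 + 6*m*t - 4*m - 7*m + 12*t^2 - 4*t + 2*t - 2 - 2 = -6*m^2 - 11*m + 12*t^2 + t*(6*m - 2) - 4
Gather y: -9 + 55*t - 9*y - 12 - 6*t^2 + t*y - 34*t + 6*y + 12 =-6*t^2 + 21*t + y*(t - 3) - 9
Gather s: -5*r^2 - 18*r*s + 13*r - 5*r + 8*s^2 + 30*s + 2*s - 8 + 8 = -5*r^2 + 8*r + 8*s^2 + s*(32 - 18*r)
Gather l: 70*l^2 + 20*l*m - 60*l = 70*l^2 + l*(20*m - 60)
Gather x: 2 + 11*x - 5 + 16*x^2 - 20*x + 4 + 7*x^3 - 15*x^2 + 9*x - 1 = 7*x^3 + x^2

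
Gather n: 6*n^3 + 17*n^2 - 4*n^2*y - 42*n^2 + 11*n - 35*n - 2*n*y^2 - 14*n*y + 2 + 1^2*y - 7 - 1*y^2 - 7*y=6*n^3 + n^2*(-4*y - 25) + n*(-2*y^2 - 14*y - 24) - y^2 - 6*y - 5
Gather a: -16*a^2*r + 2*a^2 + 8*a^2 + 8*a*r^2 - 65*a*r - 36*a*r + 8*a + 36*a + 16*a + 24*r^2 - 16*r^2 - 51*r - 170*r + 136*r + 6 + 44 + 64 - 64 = a^2*(10 - 16*r) + a*(8*r^2 - 101*r + 60) + 8*r^2 - 85*r + 50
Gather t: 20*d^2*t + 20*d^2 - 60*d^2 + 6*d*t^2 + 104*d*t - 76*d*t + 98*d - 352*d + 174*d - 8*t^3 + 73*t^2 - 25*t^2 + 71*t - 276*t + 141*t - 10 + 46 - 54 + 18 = -40*d^2 - 80*d - 8*t^3 + t^2*(6*d + 48) + t*(20*d^2 + 28*d - 64)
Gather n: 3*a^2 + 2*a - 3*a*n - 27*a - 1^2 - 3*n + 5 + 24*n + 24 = 3*a^2 - 25*a + n*(21 - 3*a) + 28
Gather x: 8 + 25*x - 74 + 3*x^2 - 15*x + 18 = 3*x^2 + 10*x - 48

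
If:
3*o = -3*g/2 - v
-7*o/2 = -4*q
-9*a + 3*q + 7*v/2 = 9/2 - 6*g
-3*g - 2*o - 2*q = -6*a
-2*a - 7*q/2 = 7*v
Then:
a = 77/467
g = 534/467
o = -304/467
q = -266/467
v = 111/467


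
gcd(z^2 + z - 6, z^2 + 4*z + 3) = z + 3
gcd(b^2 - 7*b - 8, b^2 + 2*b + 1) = b + 1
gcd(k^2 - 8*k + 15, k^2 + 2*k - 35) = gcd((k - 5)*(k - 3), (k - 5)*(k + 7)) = k - 5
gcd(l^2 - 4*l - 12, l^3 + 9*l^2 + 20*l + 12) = l + 2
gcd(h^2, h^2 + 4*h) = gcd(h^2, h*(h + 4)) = h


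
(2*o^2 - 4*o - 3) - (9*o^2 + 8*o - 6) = -7*o^2 - 12*o + 3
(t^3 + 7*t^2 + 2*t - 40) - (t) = t^3 + 7*t^2 + t - 40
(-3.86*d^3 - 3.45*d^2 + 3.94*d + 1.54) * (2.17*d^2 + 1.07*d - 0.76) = -8.3762*d^5 - 11.6167*d^4 + 7.7919*d^3 + 10.1796*d^2 - 1.3466*d - 1.1704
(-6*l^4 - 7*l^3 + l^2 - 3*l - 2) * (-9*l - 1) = 54*l^5 + 69*l^4 - 2*l^3 + 26*l^2 + 21*l + 2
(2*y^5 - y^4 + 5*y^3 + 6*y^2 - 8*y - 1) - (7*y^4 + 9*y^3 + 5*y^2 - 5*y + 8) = 2*y^5 - 8*y^4 - 4*y^3 + y^2 - 3*y - 9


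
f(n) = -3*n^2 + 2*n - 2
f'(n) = 2 - 6*n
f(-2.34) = -23.11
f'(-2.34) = 16.04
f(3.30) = -28.07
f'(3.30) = -17.80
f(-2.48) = -25.41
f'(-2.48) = 16.88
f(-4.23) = -64.14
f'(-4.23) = 27.38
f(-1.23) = -9.00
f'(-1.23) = 9.38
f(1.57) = -6.25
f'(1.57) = -7.42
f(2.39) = -14.36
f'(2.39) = -12.34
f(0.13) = -1.79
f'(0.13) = 1.22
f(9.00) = -227.00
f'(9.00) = -52.00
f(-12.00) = -458.00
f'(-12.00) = 74.00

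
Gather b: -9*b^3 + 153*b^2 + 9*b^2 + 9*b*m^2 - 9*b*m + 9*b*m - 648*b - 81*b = -9*b^3 + 162*b^2 + b*(9*m^2 - 729)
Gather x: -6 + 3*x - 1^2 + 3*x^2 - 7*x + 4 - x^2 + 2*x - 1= 2*x^2 - 2*x - 4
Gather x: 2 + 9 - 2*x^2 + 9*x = -2*x^2 + 9*x + 11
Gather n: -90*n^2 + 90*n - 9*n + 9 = -90*n^2 + 81*n + 9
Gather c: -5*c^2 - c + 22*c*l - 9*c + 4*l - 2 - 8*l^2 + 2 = -5*c^2 + c*(22*l - 10) - 8*l^2 + 4*l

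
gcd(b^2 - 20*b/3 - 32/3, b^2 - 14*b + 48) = b - 8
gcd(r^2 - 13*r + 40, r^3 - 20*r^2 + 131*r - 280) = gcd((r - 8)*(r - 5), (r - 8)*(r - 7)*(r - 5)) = r^2 - 13*r + 40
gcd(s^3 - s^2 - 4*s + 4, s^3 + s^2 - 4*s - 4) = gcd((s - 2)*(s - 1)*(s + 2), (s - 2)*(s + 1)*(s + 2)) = s^2 - 4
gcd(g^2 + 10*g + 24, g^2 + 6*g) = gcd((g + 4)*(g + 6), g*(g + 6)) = g + 6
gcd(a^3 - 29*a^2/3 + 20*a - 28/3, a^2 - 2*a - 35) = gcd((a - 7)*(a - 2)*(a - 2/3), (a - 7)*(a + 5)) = a - 7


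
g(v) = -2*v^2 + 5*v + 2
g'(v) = 5 - 4*v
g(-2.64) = -25.14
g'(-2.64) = 15.56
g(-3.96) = -49.16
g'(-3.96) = 20.84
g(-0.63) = -1.94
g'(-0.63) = 7.52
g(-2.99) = -30.83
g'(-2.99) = 16.96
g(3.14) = -2.02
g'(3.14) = -7.56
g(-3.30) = -36.28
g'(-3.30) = 18.20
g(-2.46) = -22.40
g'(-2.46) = 14.84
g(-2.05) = -16.66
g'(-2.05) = 13.20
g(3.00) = -1.00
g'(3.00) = -7.00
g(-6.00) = -100.00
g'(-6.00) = 29.00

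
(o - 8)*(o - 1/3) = o^2 - 25*o/3 + 8/3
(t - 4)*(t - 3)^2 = t^3 - 10*t^2 + 33*t - 36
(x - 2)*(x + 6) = x^2 + 4*x - 12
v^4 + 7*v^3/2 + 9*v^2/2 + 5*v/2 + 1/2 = (v + 1/2)*(v + 1)^3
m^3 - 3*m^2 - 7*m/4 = m*(m - 7/2)*(m + 1/2)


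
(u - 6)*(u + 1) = u^2 - 5*u - 6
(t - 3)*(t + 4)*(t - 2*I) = t^3 + t^2 - 2*I*t^2 - 12*t - 2*I*t + 24*I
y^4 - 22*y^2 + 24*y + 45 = (y - 3)^2*(y + 1)*(y + 5)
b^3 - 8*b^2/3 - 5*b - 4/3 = (b - 4)*(b + 1/3)*(b + 1)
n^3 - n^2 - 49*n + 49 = (n - 7)*(n - 1)*(n + 7)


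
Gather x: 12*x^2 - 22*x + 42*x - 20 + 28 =12*x^2 + 20*x + 8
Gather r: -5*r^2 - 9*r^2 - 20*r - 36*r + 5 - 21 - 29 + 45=-14*r^2 - 56*r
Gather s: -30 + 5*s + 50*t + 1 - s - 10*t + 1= 4*s + 40*t - 28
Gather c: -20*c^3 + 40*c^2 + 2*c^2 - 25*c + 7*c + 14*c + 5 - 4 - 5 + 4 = -20*c^3 + 42*c^2 - 4*c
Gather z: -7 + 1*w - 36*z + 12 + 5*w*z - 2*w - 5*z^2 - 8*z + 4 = -w - 5*z^2 + z*(5*w - 44) + 9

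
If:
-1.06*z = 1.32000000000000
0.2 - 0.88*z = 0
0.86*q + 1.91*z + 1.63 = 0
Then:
No Solution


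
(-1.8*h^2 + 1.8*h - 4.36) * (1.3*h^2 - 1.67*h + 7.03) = -2.34*h^4 + 5.346*h^3 - 21.328*h^2 + 19.9352*h - 30.6508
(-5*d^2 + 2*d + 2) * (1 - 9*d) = 45*d^3 - 23*d^2 - 16*d + 2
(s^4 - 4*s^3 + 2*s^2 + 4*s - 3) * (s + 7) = s^5 + 3*s^4 - 26*s^3 + 18*s^2 + 25*s - 21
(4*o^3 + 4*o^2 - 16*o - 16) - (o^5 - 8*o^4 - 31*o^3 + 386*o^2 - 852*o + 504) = -o^5 + 8*o^4 + 35*o^3 - 382*o^2 + 836*o - 520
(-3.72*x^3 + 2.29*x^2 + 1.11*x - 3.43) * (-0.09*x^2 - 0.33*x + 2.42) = 0.3348*x^5 + 1.0215*x^4 - 9.858*x^3 + 5.4842*x^2 + 3.8181*x - 8.3006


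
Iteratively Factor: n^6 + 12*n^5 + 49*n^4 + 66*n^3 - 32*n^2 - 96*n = (n + 4)*(n^5 + 8*n^4 + 17*n^3 - 2*n^2 - 24*n) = (n + 4)^2*(n^4 + 4*n^3 + n^2 - 6*n) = (n + 2)*(n + 4)^2*(n^3 + 2*n^2 - 3*n) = (n + 2)*(n + 3)*(n + 4)^2*(n^2 - n) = (n - 1)*(n + 2)*(n + 3)*(n + 4)^2*(n)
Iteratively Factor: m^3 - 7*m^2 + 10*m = (m)*(m^2 - 7*m + 10) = m*(m - 5)*(m - 2)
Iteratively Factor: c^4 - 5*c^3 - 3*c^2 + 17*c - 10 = (c - 1)*(c^3 - 4*c^2 - 7*c + 10) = (c - 1)*(c + 2)*(c^2 - 6*c + 5) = (c - 1)^2*(c + 2)*(c - 5)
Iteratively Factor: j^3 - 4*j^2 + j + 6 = (j + 1)*(j^2 - 5*j + 6) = (j - 3)*(j + 1)*(j - 2)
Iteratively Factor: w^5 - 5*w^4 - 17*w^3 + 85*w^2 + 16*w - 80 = (w - 1)*(w^4 - 4*w^3 - 21*w^2 + 64*w + 80) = (w - 1)*(w + 1)*(w^3 - 5*w^2 - 16*w + 80) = (w - 5)*(w - 1)*(w + 1)*(w^2 - 16) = (w - 5)*(w - 1)*(w + 1)*(w + 4)*(w - 4)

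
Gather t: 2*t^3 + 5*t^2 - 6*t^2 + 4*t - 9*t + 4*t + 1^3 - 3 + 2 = 2*t^3 - t^2 - t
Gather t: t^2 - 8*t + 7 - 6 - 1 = t^2 - 8*t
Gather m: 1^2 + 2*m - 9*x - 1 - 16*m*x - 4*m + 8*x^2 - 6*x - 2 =m*(-16*x - 2) + 8*x^2 - 15*x - 2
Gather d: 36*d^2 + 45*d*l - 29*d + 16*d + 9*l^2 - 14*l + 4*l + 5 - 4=36*d^2 + d*(45*l - 13) + 9*l^2 - 10*l + 1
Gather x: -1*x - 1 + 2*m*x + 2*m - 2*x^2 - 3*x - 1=2*m - 2*x^2 + x*(2*m - 4) - 2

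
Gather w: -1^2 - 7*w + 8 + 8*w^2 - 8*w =8*w^2 - 15*w + 7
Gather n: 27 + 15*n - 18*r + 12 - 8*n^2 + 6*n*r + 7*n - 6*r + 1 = -8*n^2 + n*(6*r + 22) - 24*r + 40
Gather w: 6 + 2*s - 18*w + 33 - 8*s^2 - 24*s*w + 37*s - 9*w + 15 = -8*s^2 + 39*s + w*(-24*s - 27) + 54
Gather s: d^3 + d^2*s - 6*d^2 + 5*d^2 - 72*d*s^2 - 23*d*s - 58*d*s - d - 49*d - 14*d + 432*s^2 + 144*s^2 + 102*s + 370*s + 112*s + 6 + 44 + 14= d^3 - d^2 - 64*d + s^2*(576 - 72*d) + s*(d^2 - 81*d + 584) + 64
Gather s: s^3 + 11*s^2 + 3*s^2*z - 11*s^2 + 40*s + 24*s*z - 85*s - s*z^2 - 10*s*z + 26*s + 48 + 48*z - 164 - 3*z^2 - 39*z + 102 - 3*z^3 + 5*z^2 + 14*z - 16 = s^3 + 3*s^2*z + s*(-z^2 + 14*z - 19) - 3*z^3 + 2*z^2 + 23*z - 30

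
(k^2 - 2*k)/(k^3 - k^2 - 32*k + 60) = k/(k^2 + k - 30)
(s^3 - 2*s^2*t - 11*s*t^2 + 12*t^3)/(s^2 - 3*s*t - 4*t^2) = (s^2 + 2*s*t - 3*t^2)/(s + t)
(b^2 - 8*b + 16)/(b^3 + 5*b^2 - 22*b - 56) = (b - 4)/(b^2 + 9*b + 14)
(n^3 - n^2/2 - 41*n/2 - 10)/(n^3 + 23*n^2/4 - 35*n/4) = 2*(2*n^3 - n^2 - 41*n - 20)/(n*(4*n^2 + 23*n - 35))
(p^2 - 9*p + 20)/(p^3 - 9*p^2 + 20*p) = 1/p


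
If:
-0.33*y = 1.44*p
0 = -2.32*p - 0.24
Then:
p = -0.10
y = 0.45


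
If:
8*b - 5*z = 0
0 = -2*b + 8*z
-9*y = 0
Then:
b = 0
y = 0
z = 0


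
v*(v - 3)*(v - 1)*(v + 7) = v^4 + 3*v^3 - 25*v^2 + 21*v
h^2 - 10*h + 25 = (h - 5)^2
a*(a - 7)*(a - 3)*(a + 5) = a^4 - 5*a^3 - 29*a^2 + 105*a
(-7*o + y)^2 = 49*o^2 - 14*o*y + y^2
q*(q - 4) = q^2 - 4*q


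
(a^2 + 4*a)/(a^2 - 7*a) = (a + 4)/(a - 7)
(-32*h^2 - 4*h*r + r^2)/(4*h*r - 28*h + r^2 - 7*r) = (-8*h + r)/(r - 7)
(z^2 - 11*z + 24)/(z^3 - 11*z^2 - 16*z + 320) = (z - 3)/(z^2 - 3*z - 40)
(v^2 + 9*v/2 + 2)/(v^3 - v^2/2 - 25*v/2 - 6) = (v + 4)/(v^2 - v - 12)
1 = 1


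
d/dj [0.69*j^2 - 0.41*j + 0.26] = 1.38*j - 0.41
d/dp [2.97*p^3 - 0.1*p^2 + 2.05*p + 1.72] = 8.91*p^2 - 0.2*p + 2.05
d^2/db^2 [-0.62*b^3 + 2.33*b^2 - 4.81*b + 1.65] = 4.66 - 3.72*b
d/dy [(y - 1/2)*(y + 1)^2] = 3*y*(y + 1)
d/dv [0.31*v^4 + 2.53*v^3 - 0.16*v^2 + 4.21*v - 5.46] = 1.24*v^3 + 7.59*v^2 - 0.32*v + 4.21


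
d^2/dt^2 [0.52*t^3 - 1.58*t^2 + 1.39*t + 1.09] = 3.12*t - 3.16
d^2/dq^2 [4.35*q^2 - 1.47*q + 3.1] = 8.70000000000000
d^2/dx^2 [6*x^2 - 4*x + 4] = 12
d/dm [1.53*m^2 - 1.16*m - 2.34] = 3.06*m - 1.16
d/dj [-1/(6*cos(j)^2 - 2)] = -6*sin(2*j)/(3*cos(2*j) + 1)^2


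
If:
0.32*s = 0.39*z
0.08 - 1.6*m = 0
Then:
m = 0.05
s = 1.21875*z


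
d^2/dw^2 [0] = 0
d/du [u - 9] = 1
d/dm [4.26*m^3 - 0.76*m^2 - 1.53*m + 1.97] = 12.78*m^2 - 1.52*m - 1.53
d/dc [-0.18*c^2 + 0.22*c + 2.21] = 0.22 - 0.36*c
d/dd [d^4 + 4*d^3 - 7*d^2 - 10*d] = 4*d^3 + 12*d^2 - 14*d - 10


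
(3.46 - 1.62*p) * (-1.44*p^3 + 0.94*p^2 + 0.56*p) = 2.3328*p^4 - 6.5052*p^3 + 2.3452*p^2 + 1.9376*p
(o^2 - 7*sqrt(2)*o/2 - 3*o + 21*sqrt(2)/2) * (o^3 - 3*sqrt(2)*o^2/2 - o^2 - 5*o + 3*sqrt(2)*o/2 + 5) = o^5 - 5*sqrt(2)*o^4 - 4*o^4 + 17*o^3/2 + 20*sqrt(2)*o^3 - 22*o^2 + 5*sqrt(2)*o^2/2 - 70*sqrt(2)*o + 33*o/2 + 105*sqrt(2)/2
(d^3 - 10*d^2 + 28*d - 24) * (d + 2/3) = d^4 - 28*d^3/3 + 64*d^2/3 - 16*d/3 - 16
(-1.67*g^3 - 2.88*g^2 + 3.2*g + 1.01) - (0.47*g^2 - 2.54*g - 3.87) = -1.67*g^3 - 3.35*g^2 + 5.74*g + 4.88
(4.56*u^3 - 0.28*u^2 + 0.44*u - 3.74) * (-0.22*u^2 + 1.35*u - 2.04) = -1.0032*u^5 + 6.2176*u^4 - 9.7772*u^3 + 1.988*u^2 - 5.9466*u + 7.6296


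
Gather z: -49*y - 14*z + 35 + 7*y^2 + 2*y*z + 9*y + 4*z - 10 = 7*y^2 - 40*y + z*(2*y - 10) + 25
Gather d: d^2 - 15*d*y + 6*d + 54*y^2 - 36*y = d^2 + d*(6 - 15*y) + 54*y^2 - 36*y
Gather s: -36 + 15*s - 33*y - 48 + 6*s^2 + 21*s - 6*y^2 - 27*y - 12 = 6*s^2 + 36*s - 6*y^2 - 60*y - 96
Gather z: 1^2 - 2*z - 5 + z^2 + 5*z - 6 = z^2 + 3*z - 10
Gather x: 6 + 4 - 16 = -6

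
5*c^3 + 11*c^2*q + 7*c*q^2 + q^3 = (c + q)^2*(5*c + q)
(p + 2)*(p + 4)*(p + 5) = p^3 + 11*p^2 + 38*p + 40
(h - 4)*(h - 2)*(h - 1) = h^3 - 7*h^2 + 14*h - 8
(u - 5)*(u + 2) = u^2 - 3*u - 10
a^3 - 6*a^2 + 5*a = a*(a - 5)*(a - 1)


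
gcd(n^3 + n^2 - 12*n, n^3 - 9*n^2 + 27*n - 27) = n - 3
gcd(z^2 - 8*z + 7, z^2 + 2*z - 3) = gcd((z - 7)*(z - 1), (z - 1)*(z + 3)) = z - 1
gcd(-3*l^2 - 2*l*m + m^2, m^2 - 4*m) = 1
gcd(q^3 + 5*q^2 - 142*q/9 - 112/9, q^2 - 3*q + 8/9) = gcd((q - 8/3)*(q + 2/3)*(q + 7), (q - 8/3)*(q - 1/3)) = q - 8/3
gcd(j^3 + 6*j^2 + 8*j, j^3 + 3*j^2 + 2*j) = j^2 + 2*j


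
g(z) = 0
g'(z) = 0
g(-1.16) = 0.00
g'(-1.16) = 0.00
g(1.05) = 0.00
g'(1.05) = 0.00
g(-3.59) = 0.00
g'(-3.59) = 0.00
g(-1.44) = 0.00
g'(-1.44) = 0.00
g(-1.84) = 0.00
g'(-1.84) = 0.00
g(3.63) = 0.00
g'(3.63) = 0.00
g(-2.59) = 0.00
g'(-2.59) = 0.00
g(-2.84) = 0.00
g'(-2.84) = 0.00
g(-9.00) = 0.00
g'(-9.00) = 0.00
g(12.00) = 0.00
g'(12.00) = 0.00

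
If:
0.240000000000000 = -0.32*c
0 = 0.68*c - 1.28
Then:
No Solution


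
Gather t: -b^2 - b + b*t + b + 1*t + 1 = -b^2 + t*(b + 1) + 1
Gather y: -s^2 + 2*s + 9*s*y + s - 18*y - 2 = -s^2 + 3*s + y*(9*s - 18) - 2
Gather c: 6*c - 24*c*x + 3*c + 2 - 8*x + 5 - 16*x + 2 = c*(9 - 24*x) - 24*x + 9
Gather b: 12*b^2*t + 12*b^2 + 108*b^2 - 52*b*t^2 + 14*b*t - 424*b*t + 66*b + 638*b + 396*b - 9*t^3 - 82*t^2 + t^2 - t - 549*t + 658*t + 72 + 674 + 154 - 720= b^2*(12*t + 120) + b*(-52*t^2 - 410*t + 1100) - 9*t^3 - 81*t^2 + 108*t + 180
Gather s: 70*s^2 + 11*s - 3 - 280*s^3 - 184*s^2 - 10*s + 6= -280*s^3 - 114*s^2 + s + 3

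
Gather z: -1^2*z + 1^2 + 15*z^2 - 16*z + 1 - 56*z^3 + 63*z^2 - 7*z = -56*z^3 + 78*z^2 - 24*z + 2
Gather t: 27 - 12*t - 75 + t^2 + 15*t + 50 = t^2 + 3*t + 2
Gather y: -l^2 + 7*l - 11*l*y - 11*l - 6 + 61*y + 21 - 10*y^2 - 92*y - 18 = -l^2 - 4*l - 10*y^2 + y*(-11*l - 31) - 3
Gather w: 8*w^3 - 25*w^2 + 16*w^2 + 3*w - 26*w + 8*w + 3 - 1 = 8*w^3 - 9*w^2 - 15*w + 2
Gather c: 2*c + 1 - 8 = 2*c - 7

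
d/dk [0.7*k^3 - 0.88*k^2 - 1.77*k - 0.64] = 2.1*k^2 - 1.76*k - 1.77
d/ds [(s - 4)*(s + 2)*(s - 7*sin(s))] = -(s - 4)*(s + 2)*(7*cos(s) - 1) + (s - 4)*(s - 7*sin(s)) + (s + 2)*(s - 7*sin(s))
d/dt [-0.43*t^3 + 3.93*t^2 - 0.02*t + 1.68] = -1.29*t^2 + 7.86*t - 0.02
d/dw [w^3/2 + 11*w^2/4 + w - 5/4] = 3*w^2/2 + 11*w/2 + 1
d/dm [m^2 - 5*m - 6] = 2*m - 5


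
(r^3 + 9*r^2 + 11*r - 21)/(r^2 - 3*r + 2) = (r^2 + 10*r + 21)/(r - 2)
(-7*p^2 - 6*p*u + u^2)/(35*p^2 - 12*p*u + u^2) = (-p - u)/(5*p - u)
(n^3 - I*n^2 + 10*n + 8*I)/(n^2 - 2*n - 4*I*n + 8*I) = (n^2 + 3*I*n - 2)/(n - 2)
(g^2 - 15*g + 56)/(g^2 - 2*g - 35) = (g - 8)/(g + 5)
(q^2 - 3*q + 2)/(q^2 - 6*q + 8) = (q - 1)/(q - 4)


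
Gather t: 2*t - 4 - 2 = 2*t - 6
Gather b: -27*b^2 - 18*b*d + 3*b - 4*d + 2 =-27*b^2 + b*(3 - 18*d) - 4*d + 2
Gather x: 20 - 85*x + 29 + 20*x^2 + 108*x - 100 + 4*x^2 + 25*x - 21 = 24*x^2 + 48*x - 72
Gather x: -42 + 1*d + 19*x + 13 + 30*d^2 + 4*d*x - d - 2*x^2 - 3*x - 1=30*d^2 - 2*x^2 + x*(4*d + 16) - 30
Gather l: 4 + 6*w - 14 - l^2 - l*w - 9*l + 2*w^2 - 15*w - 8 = -l^2 + l*(-w - 9) + 2*w^2 - 9*w - 18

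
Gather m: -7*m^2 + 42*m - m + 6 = -7*m^2 + 41*m + 6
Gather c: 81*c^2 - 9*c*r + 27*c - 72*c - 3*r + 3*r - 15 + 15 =81*c^2 + c*(-9*r - 45)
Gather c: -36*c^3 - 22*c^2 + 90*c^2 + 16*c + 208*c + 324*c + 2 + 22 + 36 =-36*c^3 + 68*c^2 + 548*c + 60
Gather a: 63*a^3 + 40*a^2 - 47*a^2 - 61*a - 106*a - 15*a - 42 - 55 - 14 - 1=63*a^3 - 7*a^2 - 182*a - 112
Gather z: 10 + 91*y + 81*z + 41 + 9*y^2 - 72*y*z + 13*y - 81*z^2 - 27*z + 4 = 9*y^2 + 104*y - 81*z^2 + z*(54 - 72*y) + 55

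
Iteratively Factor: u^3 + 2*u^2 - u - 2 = (u + 2)*(u^2 - 1) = (u + 1)*(u + 2)*(u - 1)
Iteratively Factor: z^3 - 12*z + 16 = (z - 2)*(z^2 + 2*z - 8) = (z - 2)*(z + 4)*(z - 2)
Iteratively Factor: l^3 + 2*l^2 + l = (l)*(l^2 + 2*l + 1) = l*(l + 1)*(l + 1)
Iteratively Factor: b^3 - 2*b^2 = (b)*(b^2 - 2*b) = b^2*(b - 2)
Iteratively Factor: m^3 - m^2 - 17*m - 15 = (m - 5)*(m^2 + 4*m + 3) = (m - 5)*(m + 3)*(m + 1)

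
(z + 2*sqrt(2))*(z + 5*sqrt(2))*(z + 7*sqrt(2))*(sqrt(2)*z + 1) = sqrt(2)*z^4 + 29*z^3 + 132*sqrt(2)*z^2 + 398*z + 140*sqrt(2)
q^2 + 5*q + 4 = (q + 1)*(q + 4)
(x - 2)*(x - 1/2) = x^2 - 5*x/2 + 1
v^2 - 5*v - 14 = (v - 7)*(v + 2)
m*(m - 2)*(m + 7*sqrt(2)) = m^3 - 2*m^2 + 7*sqrt(2)*m^2 - 14*sqrt(2)*m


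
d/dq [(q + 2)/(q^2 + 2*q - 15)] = (q^2 + 2*q - 2*(q + 1)*(q + 2) - 15)/(q^2 + 2*q - 15)^2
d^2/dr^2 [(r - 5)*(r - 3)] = 2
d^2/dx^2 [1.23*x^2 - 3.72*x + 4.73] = 2.46000000000000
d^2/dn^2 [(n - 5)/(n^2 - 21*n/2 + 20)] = 4*((31 - 6*n)*(2*n^2 - 21*n + 40) + (n - 5)*(4*n - 21)^2)/(2*n^2 - 21*n + 40)^3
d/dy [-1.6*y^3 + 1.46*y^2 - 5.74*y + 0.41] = -4.8*y^2 + 2.92*y - 5.74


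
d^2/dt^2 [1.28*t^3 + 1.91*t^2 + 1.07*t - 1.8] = 7.68*t + 3.82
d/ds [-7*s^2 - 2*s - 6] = -14*s - 2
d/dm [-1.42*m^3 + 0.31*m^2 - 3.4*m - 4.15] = -4.26*m^2 + 0.62*m - 3.4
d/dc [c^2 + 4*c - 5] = 2*c + 4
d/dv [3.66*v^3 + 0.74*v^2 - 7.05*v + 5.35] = 10.98*v^2 + 1.48*v - 7.05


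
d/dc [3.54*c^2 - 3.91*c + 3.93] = 7.08*c - 3.91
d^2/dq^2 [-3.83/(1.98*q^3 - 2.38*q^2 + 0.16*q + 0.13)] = ((45.5004*q - 18.2308)*(1.98*q^3 - 2.38*q^2 + 0.16*q + 0.13) - 3.83*(5.94*q^2 - 4.76*q + 0.16)*(11.88*q^2 - 9.52*q + 0.32))/(1.98*q^3 - 2.38*q^2 + 0.16*q + 0.13)^3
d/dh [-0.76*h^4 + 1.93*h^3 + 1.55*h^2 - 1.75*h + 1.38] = -3.04*h^3 + 5.79*h^2 + 3.1*h - 1.75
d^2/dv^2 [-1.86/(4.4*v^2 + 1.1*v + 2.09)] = (72.0192*v^2 + 18.0048*v - 1.86*(8.8*v + 1.1)*(17.6*v + 2.2) + 34.20912)/(4.4*v^2 + 1.1*v + 2.09)^3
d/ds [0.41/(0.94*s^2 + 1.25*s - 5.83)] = (-0.7708*s - 0.5125)/(0.94*s^2 + 1.25*s - 5.83)^2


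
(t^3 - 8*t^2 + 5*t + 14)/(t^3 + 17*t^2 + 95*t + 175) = (t^3 - 8*t^2 + 5*t + 14)/(t^3 + 17*t^2 + 95*t + 175)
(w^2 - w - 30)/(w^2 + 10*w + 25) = (w - 6)/(w + 5)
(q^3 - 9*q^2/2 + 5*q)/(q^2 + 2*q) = (q^2 - 9*q/2 + 5)/(q + 2)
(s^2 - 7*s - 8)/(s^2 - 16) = (s^2 - 7*s - 8)/(s^2 - 16)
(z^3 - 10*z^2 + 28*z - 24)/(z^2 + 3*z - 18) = (z^3 - 10*z^2 + 28*z - 24)/(z^2 + 3*z - 18)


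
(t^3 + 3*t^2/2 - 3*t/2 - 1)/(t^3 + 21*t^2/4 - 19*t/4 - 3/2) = 2*(2*t^2 + 5*t + 2)/(4*t^2 + 25*t + 6)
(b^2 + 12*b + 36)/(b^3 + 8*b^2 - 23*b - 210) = (b + 6)/(b^2 + 2*b - 35)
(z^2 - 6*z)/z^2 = (z - 6)/z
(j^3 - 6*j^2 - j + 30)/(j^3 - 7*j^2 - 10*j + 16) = (j^2 - 8*j + 15)/(j^2 - 9*j + 8)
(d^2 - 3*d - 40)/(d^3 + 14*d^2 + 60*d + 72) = (d^2 - 3*d - 40)/(d^3 + 14*d^2 + 60*d + 72)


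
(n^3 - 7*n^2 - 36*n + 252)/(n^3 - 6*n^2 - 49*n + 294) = (n + 6)/(n + 7)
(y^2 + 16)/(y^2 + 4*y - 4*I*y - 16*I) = (y + 4*I)/(y + 4)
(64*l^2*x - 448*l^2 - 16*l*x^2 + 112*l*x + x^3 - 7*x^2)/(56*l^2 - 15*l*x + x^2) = (-8*l*x + 56*l + x^2 - 7*x)/(-7*l + x)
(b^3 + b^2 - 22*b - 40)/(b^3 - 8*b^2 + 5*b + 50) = (b + 4)/(b - 5)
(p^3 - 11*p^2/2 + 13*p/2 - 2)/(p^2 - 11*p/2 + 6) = (2*p^2 - 3*p + 1)/(2*p - 3)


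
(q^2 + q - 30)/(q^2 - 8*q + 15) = (q + 6)/(q - 3)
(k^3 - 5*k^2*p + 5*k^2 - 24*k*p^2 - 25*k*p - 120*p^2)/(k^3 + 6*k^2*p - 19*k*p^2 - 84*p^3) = (-k^2 + 8*k*p - 5*k + 40*p)/(-k^2 - 3*k*p + 28*p^2)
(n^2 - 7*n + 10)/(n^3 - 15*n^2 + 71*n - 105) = (n - 2)/(n^2 - 10*n + 21)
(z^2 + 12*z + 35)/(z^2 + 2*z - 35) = (z + 5)/(z - 5)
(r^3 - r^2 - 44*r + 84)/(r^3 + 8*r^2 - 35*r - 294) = (r - 2)/(r + 7)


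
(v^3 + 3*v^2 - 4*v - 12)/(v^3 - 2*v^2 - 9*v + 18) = (v + 2)/(v - 3)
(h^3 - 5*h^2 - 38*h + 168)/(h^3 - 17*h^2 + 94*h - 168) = (h + 6)/(h - 6)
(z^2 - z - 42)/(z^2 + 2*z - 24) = (z - 7)/(z - 4)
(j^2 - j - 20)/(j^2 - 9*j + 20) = (j + 4)/(j - 4)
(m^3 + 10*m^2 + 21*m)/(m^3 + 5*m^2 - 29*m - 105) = m/(m - 5)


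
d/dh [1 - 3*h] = -3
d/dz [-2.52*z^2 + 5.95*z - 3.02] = 5.95 - 5.04*z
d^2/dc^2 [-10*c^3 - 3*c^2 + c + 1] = -60*c - 6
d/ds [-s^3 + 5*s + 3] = 5 - 3*s^2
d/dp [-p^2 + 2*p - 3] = 2 - 2*p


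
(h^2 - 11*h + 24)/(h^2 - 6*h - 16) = (h - 3)/(h + 2)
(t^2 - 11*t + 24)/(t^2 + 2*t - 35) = (t^2 - 11*t + 24)/(t^2 + 2*t - 35)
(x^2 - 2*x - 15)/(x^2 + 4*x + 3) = (x - 5)/(x + 1)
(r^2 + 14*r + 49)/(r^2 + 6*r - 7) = (r + 7)/(r - 1)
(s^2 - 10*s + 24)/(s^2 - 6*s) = (s - 4)/s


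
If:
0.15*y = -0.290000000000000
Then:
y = -1.93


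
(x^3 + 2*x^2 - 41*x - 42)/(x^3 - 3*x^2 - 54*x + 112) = (x^2 - 5*x - 6)/(x^2 - 10*x + 16)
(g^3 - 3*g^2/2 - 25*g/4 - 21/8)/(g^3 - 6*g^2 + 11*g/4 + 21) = (g + 1/2)/(g - 4)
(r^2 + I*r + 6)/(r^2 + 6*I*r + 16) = (r + 3*I)/(r + 8*I)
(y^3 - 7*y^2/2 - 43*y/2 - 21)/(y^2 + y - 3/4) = 2*(y^2 - 5*y - 14)/(2*y - 1)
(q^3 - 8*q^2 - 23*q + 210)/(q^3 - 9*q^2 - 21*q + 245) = (q - 6)/(q - 7)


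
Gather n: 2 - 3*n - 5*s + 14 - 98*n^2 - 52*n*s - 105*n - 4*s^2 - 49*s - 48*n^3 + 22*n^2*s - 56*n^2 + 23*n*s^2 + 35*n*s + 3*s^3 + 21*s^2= -48*n^3 + n^2*(22*s - 154) + n*(23*s^2 - 17*s - 108) + 3*s^3 + 17*s^2 - 54*s + 16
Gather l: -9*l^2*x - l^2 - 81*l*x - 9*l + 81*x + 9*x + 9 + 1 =l^2*(-9*x - 1) + l*(-81*x - 9) + 90*x + 10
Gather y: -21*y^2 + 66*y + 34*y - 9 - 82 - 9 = -21*y^2 + 100*y - 100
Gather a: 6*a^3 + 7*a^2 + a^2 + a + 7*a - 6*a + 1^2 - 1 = 6*a^3 + 8*a^2 + 2*a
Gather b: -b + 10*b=9*b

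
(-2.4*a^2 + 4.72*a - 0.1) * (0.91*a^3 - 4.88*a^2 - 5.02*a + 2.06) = -2.184*a^5 + 16.0072*a^4 - 11.0766*a^3 - 28.1504*a^2 + 10.2252*a - 0.206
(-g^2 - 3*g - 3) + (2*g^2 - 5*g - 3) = g^2 - 8*g - 6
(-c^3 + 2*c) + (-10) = -c^3 + 2*c - 10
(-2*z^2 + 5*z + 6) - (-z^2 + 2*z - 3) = -z^2 + 3*z + 9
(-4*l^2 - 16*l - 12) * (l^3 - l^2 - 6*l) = -4*l^5 - 12*l^4 + 28*l^3 + 108*l^2 + 72*l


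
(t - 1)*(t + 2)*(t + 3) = t^3 + 4*t^2 + t - 6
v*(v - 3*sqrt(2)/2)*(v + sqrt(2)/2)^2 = v^4 - sqrt(2)*v^3/2 - 5*v^2/2 - 3*sqrt(2)*v/4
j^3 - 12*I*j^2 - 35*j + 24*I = (j - 8*I)*(j - 3*I)*(j - I)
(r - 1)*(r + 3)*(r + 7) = r^3 + 9*r^2 + 11*r - 21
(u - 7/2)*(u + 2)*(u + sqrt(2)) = u^3 - 3*u^2/2 + sqrt(2)*u^2 - 7*u - 3*sqrt(2)*u/2 - 7*sqrt(2)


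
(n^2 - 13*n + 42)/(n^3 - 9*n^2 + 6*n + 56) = (n - 6)/(n^2 - 2*n - 8)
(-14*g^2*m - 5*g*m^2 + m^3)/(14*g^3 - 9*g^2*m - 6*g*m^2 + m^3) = -m/(g - m)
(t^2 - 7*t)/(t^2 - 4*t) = (t - 7)/(t - 4)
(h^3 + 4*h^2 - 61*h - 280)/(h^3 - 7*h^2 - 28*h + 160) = (h + 7)/(h - 4)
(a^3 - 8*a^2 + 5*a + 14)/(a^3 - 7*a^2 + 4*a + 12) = (a - 7)/(a - 6)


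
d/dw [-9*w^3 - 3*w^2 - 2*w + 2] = -27*w^2 - 6*w - 2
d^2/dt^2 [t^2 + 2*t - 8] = 2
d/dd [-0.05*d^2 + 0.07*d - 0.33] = 0.07 - 0.1*d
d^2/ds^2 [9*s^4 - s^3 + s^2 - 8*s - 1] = 108*s^2 - 6*s + 2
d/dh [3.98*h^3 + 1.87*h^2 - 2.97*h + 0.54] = 11.94*h^2 + 3.74*h - 2.97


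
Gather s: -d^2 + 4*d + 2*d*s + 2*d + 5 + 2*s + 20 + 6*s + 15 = -d^2 + 6*d + s*(2*d + 8) + 40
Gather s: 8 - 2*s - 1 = 7 - 2*s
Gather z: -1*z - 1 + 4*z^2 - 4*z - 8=4*z^2 - 5*z - 9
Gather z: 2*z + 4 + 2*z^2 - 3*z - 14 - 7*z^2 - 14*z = -5*z^2 - 15*z - 10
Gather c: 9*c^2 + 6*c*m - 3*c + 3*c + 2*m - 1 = 9*c^2 + 6*c*m + 2*m - 1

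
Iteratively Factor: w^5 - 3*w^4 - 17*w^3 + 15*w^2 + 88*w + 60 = (w + 1)*(w^4 - 4*w^3 - 13*w^2 + 28*w + 60) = (w + 1)*(w + 2)*(w^3 - 6*w^2 - w + 30) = (w + 1)*(w + 2)^2*(w^2 - 8*w + 15) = (w - 5)*(w + 1)*(w + 2)^2*(w - 3)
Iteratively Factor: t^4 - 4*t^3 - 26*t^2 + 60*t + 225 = (t + 3)*(t^3 - 7*t^2 - 5*t + 75) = (t - 5)*(t + 3)*(t^2 - 2*t - 15) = (t - 5)*(t + 3)^2*(t - 5)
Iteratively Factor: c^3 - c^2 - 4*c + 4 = (c + 2)*(c^2 - 3*c + 2) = (c - 2)*(c + 2)*(c - 1)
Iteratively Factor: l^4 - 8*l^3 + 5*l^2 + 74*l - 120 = (l - 4)*(l^3 - 4*l^2 - 11*l + 30) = (l - 5)*(l - 4)*(l^2 + l - 6) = (l - 5)*(l - 4)*(l - 2)*(l + 3)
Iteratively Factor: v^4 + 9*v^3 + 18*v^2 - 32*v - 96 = (v + 4)*(v^3 + 5*v^2 - 2*v - 24) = (v + 3)*(v + 4)*(v^2 + 2*v - 8) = (v - 2)*(v + 3)*(v + 4)*(v + 4)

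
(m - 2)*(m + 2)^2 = m^3 + 2*m^2 - 4*m - 8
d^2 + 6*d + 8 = (d + 2)*(d + 4)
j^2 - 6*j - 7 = (j - 7)*(j + 1)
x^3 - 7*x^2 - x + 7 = (x - 7)*(x - 1)*(x + 1)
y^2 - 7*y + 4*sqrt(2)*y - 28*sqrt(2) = (y - 7)*(y + 4*sqrt(2))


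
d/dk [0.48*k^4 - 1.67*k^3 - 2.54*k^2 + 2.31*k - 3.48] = 1.92*k^3 - 5.01*k^2 - 5.08*k + 2.31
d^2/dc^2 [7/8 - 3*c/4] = 0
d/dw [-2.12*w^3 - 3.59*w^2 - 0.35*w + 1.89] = -6.36*w^2 - 7.18*w - 0.35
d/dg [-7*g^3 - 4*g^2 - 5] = g*(-21*g - 8)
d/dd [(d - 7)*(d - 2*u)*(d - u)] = 3*d^2 - 6*d*u - 14*d + 2*u^2 + 21*u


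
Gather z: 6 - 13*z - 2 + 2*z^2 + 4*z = 2*z^2 - 9*z + 4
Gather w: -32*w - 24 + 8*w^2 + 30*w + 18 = 8*w^2 - 2*w - 6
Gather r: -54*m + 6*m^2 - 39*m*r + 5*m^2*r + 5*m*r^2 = 6*m^2 + 5*m*r^2 - 54*m + r*(5*m^2 - 39*m)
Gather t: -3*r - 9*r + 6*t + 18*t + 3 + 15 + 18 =-12*r + 24*t + 36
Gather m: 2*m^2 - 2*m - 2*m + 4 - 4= 2*m^2 - 4*m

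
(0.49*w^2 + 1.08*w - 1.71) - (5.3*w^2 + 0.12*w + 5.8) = -4.81*w^2 + 0.96*w - 7.51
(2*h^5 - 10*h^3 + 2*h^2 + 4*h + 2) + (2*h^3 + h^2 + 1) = 2*h^5 - 8*h^3 + 3*h^2 + 4*h + 3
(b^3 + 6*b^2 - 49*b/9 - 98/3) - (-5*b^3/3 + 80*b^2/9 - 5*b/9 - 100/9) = 8*b^3/3 - 26*b^2/9 - 44*b/9 - 194/9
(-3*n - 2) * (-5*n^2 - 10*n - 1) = 15*n^3 + 40*n^2 + 23*n + 2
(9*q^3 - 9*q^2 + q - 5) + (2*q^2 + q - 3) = 9*q^3 - 7*q^2 + 2*q - 8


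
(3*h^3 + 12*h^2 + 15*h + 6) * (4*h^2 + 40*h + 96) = 12*h^5 + 168*h^4 + 828*h^3 + 1776*h^2 + 1680*h + 576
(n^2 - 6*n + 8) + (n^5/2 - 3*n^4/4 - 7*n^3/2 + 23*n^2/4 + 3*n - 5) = n^5/2 - 3*n^4/4 - 7*n^3/2 + 27*n^2/4 - 3*n + 3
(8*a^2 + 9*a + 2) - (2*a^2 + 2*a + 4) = 6*a^2 + 7*a - 2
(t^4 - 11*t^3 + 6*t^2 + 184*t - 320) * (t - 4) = t^5 - 15*t^4 + 50*t^3 + 160*t^2 - 1056*t + 1280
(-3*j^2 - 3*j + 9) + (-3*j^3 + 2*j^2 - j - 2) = -3*j^3 - j^2 - 4*j + 7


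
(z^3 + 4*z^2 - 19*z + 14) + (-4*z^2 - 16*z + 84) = z^3 - 35*z + 98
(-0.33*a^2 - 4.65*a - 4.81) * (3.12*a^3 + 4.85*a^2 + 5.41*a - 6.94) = -1.0296*a^5 - 16.1085*a^4 - 39.345*a^3 - 46.1948*a^2 + 6.2489*a + 33.3814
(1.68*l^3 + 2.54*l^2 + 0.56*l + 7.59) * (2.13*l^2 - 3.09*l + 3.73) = 3.5784*l^5 + 0.219*l^4 - 0.389399999999999*l^3 + 23.9105*l^2 - 21.3643*l + 28.3107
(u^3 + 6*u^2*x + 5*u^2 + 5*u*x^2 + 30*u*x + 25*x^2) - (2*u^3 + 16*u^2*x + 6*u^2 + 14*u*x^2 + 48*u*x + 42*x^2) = -u^3 - 10*u^2*x - u^2 - 9*u*x^2 - 18*u*x - 17*x^2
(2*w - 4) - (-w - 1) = 3*w - 3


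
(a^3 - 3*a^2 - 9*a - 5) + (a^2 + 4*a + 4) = a^3 - 2*a^2 - 5*a - 1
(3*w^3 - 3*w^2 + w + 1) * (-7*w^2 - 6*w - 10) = -21*w^5 + 3*w^4 - 19*w^3 + 17*w^2 - 16*w - 10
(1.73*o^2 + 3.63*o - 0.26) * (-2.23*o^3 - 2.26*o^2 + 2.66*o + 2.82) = -3.8579*o^5 - 12.0047*o^4 - 3.0222*o^3 + 15.122*o^2 + 9.545*o - 0.7332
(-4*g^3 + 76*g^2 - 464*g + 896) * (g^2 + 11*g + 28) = -4*g^5 + 32*g^4 + 260*g^3 - 2080*g^2 - 3136*g + 25088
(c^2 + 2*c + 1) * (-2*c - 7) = -2*c^3 - 11*c^2 - 16*c - 7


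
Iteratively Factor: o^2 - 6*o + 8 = (o - 2)*(o - 4)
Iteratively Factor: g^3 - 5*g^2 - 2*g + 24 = (g + 2)*(g^2 - 7*g + 12) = (g - 4)*(g + 2)*(g - 3)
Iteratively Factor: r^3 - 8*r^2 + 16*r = (r)*(r^2 - 8*r + 16) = r*(r - 4)*(r - 4)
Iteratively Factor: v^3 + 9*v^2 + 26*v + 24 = (v + 4)*(v^2 + 5*v + 6) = (v + 2)*(v + 4)*(v + 3)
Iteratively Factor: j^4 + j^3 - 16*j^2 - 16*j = (j - 4)*(j^3 + 5*j^2 + 4*j) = (j - 4)*(j + 4)*(j^2 + j) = j*(j - 4)*(j + 4)*(j + 1)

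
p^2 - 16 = (p - 4)*(p + 4)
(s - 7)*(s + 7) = s^2 - 49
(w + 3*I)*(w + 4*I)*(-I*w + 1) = -I*w^3 + 8*w^2 + 19*I*w - 12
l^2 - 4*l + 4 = (l - 2)^2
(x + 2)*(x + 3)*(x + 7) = x^3 + 12*x^2 + 41*x + 42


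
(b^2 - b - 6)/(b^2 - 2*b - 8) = (b - 3)/(b - 4)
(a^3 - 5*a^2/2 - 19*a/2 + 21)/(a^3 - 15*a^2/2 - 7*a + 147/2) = (a - 2)/(a - 7)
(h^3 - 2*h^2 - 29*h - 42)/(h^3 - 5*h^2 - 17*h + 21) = (h + 2)/(h - 1)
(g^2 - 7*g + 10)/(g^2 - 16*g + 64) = (g^2 - 7*g + 10)/(g^2 - 16*g + 64)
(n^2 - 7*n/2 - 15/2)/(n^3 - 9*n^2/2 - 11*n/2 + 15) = (2*n + 3)/(2*n^2 + n - 6)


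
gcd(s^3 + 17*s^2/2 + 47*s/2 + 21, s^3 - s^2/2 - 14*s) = s + 7/2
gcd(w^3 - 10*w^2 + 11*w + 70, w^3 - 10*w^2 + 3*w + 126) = w - 7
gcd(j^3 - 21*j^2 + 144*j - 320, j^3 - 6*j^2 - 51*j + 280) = j^2 - 13*j + 40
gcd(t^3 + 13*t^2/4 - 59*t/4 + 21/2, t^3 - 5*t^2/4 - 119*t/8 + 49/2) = t - 7/4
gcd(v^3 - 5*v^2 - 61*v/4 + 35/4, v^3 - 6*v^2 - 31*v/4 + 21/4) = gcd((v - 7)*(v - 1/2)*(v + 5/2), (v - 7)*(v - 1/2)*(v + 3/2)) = v^2 - 15*v/2 + 7/2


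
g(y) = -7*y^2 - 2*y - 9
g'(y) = -14*y - 2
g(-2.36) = -43.27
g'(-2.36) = 31.04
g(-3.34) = -80.41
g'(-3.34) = 44.76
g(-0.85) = -12.36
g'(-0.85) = 9.90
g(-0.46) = -9.56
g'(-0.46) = 4.44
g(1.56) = -29.16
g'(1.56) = -23.84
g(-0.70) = -11.03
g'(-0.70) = 7.80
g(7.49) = -416.68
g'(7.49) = -106.86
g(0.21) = -9.73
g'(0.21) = -4.94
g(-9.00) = -558.00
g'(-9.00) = 124.00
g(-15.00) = -1554.00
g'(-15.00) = 208.00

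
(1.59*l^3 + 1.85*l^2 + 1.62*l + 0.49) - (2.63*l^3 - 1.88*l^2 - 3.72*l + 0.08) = -1.04*l^3 + 3.73*l^2 + 5.34*l + 0.41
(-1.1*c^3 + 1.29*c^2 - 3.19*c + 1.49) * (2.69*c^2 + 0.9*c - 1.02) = -2.959*c^5 + 2.4801*c^4 - 6.2981*c^3 - 0.178700000000001*c^2 + 4.5948*c - 1.5198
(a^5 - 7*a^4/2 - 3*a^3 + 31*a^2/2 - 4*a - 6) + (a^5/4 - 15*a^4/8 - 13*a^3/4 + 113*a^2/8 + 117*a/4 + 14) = 5*a^5/4 - 43*a^4/8 - 25*a^3/4 + 237*a^2/8 + 101*a/4 + 8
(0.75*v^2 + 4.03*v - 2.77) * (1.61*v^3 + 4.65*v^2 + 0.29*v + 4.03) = 1.2075*v^5 + 9.9758*v^4 + 14.4973*v^3 - 8.6893*v^2 + 15.4376*v - 11.1631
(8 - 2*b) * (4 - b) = 2*b^2 - 16*b + 32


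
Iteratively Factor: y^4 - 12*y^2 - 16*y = (y)*(y^3 - 12*y - 16) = y*(y + 2)*(y^2 - 2*y - 8) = y*(y + 2)^2*(y - 4)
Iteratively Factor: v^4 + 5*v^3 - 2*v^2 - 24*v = (v - 2)*(v^3 + 7*v^2 + 12*v) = (v - 2)*(v + 4)*(v^2 + 3*v) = (v - 2)*(v + 3)*(v + 4)*(v)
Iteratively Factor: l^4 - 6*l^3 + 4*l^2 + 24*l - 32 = (l - 4)*(l^3 - 2*l^2 - 4*l + 8) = (l - 4)*(l + 2)*(l^2 - 4*l + 4) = (l - 4)*(l - 2)*(l + 2)*(l - 2)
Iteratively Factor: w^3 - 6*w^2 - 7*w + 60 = (w - 5)*(w^2 - w - 12) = (w - 5)*(w - 4)*(w + 3)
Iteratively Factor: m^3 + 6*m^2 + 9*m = (m + 3)*(m^2 + 3*m) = (m + 3)^2*(m)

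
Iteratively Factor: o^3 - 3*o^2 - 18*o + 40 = (o + 4)*(o^2 - 7*o + 10) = (o - 2)*(o + 4)*(o - 5)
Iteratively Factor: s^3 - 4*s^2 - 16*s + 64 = (s + 4)*(s^2 - 8*s + 16) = (s - 4)*(s + 4)*(s - 4)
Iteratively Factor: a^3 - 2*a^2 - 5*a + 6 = (a + 2)*(a^2 - 4*a + 3) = (a - 3)*(a + 2)*(a - 1)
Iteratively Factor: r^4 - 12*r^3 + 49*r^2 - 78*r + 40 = (r - 4)*(r^3 - 8*r^2 + 17*r - 10) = (r - 5)*(r - 4)*(r^2 - 3*r + 2) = (r - 5)*(r - 4)*(r - 1)*(r - 2)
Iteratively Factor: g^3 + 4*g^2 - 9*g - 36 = (g + 4)*(g^2 - 9) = (g - 3)*(g + 4)*(g + 3)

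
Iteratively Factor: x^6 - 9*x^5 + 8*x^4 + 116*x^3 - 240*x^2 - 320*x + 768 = (x - 4)*(x^5 - 5*x^4 - 12*x^3 + 68*x^2 + 32*x - 192) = (x - 4)^2*(x^4 - x^3 - 16*x^2 + 4*x + 48) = (x - 4)^2*(x - 2)*(x^3 + x^2 - 14*x - 24) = (x - 4)^2*(x - 2)*(x + 3)*(x^2 - 2*x - 8) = (x - 4)^2*(x - 2)*(x + 2)*(x + 3)*(x - 4)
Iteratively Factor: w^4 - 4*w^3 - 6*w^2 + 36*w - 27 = (w + 3)*(w^3 - 7*w^2 + 15*w - 9) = (w - 3)*(w + 3)*(w^2 - 4*w + 3) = (w - 3)*(w - 1)*(w + 3)*(w - 3)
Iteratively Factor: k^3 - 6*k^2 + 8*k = (k - 4)*(k^2 - 2*k) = (k - 4)*(k - 2)*(k)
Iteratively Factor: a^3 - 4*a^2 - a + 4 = (a + 1)*(a^2 - 5*a + 4) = (a - 1)*(a + 1)*(a - 4)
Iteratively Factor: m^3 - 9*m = (m - 3)*(m^2 + 3*m) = m*(m - 3)*(m + 3)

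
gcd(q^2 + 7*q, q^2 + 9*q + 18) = 1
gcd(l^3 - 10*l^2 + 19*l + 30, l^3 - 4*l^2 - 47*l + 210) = l^2 - 11*l + 30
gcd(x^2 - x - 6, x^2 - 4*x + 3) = x - 3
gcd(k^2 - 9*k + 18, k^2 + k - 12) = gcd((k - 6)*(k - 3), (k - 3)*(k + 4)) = k - 3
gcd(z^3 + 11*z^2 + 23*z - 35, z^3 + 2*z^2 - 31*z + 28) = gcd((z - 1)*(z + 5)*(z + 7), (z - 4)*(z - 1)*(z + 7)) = z^2 + 6*z - 7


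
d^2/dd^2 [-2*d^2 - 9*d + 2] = -4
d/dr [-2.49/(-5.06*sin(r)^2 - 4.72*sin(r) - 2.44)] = -(25.1988*sin(r) + 11.7528)*cos(r)/(5.06*sin(r)^2 + 4.72*sin(r) + 2.44)^2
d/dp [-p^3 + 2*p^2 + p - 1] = -3*p^2 + 4*p + 1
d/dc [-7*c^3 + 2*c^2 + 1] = c*(4 - 21*c)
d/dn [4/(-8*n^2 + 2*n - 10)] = 2*(8*n - 1)/(4*n^2 - n + 5)^2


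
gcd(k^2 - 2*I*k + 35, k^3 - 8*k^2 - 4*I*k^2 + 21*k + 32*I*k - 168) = k - 7*I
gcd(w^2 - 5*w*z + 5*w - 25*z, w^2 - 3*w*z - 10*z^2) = -w + 5*z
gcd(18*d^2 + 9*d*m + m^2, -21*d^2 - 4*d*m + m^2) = 3*d + m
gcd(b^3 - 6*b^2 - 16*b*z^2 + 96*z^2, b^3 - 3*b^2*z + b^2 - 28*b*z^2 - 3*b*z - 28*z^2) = b + 4*z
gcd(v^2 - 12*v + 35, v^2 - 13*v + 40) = v - 5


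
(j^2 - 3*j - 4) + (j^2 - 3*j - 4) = 2*j^2 - 6*j - 8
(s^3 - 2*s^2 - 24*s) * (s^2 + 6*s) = s^5 + 4*s^4 - 36*s^3 - 144*s^2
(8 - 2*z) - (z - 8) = 16 - 3*z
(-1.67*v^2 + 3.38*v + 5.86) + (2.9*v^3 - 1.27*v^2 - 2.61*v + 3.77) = 2.9*v^3 - 2.94*v^2 + 0.77*v + 9.63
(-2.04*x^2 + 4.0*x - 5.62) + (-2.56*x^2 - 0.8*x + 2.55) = -4.6*x^2 + 3.2*x - 3.07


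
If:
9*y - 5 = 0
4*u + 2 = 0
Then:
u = -1/2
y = 5/9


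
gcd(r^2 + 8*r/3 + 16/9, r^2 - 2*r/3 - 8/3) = r + 4/3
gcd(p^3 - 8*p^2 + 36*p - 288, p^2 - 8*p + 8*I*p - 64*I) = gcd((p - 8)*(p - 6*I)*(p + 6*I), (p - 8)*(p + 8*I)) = p - 8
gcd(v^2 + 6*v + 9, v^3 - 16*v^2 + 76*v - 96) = 1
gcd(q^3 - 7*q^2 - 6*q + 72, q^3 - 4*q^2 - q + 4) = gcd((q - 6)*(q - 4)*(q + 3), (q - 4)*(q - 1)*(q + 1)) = q - 4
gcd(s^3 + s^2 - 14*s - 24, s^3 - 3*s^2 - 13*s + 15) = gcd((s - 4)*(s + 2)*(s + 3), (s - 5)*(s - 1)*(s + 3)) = s + 3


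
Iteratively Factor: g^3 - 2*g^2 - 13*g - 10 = (g + 2)*(g^2 - 4*g - 5) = (g + 1)*(g + 2)*(g - 5)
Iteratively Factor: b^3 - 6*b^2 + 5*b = (b - 1)*(b^2 - 5*b) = b*(b - 1)*(b - 5)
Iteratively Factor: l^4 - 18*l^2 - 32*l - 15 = (l - 5)*(l^3 + 5*l^2 + 7*l + 3) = (l - 5)*(l + 1)*(l^2 + 4*l + 3) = (l - 5)*(l + 1)*(l + 3)*(l + 1)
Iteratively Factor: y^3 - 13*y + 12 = (y - 1)*(y^2 + y - 12) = (y - 1)*(y + 4)*(y - 3)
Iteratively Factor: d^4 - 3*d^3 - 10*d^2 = (d - 5)*(d^3 + 2*d^2) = d*(d - 5)*(d^2 + 2*d) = d^2*(d - 5)*(d + 2)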